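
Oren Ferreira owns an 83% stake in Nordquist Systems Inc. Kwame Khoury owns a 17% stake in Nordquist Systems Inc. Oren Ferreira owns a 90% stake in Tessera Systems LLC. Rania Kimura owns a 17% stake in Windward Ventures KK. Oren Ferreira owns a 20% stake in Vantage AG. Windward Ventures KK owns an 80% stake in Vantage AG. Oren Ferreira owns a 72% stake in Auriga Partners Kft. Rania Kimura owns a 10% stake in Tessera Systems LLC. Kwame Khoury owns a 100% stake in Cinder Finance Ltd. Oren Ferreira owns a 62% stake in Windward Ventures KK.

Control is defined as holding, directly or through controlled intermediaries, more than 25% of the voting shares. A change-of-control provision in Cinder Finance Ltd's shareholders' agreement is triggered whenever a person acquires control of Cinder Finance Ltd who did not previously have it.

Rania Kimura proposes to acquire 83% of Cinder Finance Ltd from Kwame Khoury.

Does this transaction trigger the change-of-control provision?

The purchase adds only to Rania's holdings (Kwame's stake shrinks), so Rania is the only person who could newly come to control Cinder.
Rania's largest direct stake is 17% in Windward, which does not meet the threshold, so Rania controls no company.
Neither Rania nor any entity Rania controls holds any voting interest in Cinder.
So before the transaction, Rania does not control Cinder.
After the purchase, Rania holds 83% of Cinder directly, and Kwame's stake falls to 17%.
Rania holds 83% of Cinder, so Rania controls Cinder.
Rania did not control Cinder before and does after, so the clause is triggered.

Yes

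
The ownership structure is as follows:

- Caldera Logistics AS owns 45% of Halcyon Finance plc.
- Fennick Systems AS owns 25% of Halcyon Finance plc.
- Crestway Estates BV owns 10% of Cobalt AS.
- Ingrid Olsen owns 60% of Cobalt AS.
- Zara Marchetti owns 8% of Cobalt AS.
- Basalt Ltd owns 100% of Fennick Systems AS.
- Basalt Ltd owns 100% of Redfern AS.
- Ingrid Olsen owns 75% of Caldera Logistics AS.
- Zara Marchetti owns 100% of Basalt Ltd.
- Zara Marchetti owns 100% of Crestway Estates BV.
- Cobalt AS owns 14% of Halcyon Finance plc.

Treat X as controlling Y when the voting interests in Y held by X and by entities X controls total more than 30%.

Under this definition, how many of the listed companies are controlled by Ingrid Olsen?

3

Ingrid holds 75% of Caldera, so Ingrid controls Caldera.
Ingrid holds 60% of Cobalt, so Ingrid controls Cobalt.
Cobalt and Caldera together hold 14% + 45% = 59% of Halcyon, so Ingrid controls Halcyon.
No other company's threshold is met.
Ingrid controls 3 companies.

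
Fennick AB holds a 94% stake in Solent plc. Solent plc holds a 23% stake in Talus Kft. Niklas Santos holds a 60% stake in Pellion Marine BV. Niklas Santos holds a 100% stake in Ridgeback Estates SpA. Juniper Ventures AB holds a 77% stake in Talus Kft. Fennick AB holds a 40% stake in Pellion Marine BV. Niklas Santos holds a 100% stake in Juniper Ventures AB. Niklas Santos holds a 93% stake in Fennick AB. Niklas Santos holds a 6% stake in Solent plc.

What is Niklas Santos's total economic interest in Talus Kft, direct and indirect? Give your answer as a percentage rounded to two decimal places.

98.49%

Niklas reaches Talus along 3 paths.
Via Solent: 6% × 23% = 1.38%.
Via Fennick → Solent: 93% × 94% × 23% = 20.1066%.
Via Juniper: 100% × 77% = 77%.
Total: 1.38% + 20.1066% + 77% = 98.4866%.
Rounded: 98.49%.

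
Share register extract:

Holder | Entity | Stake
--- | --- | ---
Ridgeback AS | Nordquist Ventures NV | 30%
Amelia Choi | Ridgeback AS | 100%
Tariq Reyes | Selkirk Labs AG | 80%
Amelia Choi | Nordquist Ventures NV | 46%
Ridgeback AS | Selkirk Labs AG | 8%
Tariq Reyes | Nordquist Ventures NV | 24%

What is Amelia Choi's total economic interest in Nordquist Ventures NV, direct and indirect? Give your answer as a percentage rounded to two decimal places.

Amelia reaches Nordquist along 2 paths.
Direct stake: 46% = 46%.
Via Ridgeback: 100% × 30% = 30%.
Total: 46% + 30% = 76%.
Rounded: 76.00%.

76.00%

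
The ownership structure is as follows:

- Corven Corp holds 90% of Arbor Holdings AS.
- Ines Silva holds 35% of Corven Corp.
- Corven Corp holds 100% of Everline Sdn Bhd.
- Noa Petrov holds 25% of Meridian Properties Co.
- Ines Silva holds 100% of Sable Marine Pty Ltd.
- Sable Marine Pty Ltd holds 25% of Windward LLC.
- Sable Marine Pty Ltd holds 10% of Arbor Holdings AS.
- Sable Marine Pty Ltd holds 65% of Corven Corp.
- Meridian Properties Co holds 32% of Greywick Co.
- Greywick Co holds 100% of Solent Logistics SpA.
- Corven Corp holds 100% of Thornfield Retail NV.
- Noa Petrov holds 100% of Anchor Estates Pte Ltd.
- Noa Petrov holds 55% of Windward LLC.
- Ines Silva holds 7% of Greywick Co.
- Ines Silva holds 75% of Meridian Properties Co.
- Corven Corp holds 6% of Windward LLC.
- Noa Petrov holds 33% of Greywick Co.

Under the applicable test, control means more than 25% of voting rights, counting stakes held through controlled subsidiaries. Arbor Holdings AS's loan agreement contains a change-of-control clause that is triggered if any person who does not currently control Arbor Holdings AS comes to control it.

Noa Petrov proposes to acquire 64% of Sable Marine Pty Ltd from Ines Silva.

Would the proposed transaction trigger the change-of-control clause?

The purchase adds only to Noa's holdings (Ines's stake shrinks), so Noa is the only person who could newly come to control Arbor.
Noa holds 33% of Greywick, so Noa controls Greywick.
Noa holds 55% of Windward, so Noa controls Windward.
Greywick holds 100% of Solent, so Noa controls Solent.
Noa holds 100% of Anchor, so Noa controls Anchor.
Neither Noa nor any entity Noa controls holds any voting interest in Arbor.
So before the transaction, Noa does not control Arbor.
After the purchase, Noa holds 64% of Sable directly, and Ines's stake falls to 36%.
Noa holds 64% of Sable, so Noa controls Sable.
Sable holds 65% of Corven, so Noa controls Corven.
Sable and Corven together hold 10% + 90% = 100% of Arbor, so Noa controls Arbor.
Noa did not control Arbor before and does after, so the clause is triggered.

Yes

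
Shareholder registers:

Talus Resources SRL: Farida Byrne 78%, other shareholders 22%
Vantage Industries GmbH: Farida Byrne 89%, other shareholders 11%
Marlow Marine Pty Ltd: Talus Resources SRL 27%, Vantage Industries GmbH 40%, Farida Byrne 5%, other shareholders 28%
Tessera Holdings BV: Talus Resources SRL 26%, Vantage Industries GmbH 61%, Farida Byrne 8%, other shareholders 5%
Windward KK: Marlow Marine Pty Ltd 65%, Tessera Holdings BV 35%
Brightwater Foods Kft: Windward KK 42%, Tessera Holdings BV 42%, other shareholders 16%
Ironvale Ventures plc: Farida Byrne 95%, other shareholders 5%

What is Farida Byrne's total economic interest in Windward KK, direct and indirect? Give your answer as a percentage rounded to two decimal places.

68.98%

Farida reaches Windward along 6 paths.
Via Talus → Marlow: 78% × 27% × 65% = 13.689%.
Via Vantage → Marlow: 89% × 40% × 65% = 23.14%.
Via Marlow: 5% × 65% = 3.25%.
Via Talus → Tessera: 78% × 26% × 35% = 7.098%.
Via Vantage → Tessera: 89% × 61% × 35% = 19.0015%.
Via Tessera: 8% × 35% = 2.8%.
Total: 13.689% + 23.14% + 3.25% + 7.098% + 19.0015% + 2.8% = 68.9785%.
Rounded: 68.98%.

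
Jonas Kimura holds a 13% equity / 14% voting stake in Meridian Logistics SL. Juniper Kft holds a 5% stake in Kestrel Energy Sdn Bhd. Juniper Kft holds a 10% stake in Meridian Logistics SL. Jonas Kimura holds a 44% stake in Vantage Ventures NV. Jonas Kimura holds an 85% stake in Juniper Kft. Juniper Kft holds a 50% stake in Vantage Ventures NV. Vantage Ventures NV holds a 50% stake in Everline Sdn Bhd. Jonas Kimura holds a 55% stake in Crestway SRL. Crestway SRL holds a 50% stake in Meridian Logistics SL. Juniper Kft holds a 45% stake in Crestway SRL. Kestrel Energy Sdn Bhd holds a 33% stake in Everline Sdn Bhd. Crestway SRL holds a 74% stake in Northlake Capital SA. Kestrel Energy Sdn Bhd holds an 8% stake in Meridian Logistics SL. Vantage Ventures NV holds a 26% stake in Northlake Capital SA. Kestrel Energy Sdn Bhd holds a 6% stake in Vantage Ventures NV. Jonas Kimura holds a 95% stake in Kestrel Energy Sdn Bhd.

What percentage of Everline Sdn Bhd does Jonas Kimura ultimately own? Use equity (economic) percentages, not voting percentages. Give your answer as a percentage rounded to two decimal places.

78.98%

Jonas reaches Everline along 6 paths.
Via Juniper → Kestrel → Vantage: 85% × 5% × 6% × 50% = 0.1275%.
Via Kestrel → Vantage: 95% × 6% × 50% = 2.85%.
Via Vantage: 44% × 50% = 22%.
Via Juniper → Vantage: 85% × 50% × 50% = 21.25%.
Via Juniper → Kestrel: 85% × 5% × 33% = 1.4025%.
Via Kestrel: 95% × 33% = 31.35%.
Total: 0.1275% + 2.85% + 22% + 21.25% + 1.4025% + 31.35% = 78.98%.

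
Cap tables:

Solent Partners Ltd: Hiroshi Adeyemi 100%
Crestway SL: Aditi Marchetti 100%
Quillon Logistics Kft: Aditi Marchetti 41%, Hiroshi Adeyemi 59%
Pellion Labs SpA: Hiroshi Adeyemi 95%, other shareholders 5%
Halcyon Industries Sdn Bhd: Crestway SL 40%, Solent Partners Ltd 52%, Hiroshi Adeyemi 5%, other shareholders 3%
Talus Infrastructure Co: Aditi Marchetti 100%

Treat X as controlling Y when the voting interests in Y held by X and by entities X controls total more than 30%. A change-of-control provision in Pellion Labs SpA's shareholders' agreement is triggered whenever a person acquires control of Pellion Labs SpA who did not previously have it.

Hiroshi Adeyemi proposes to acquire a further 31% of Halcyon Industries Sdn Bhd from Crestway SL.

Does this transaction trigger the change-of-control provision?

The purchase adds only to Hiroshi's holdings (Crestway's stake shrinks), so Hiroshi is the only person who could newly come to control Pellion.
Hiroshi holds 95% of Pellion, so Hiroshi controls Pellion.
So Hiroshi already controls Pellion before the transaction.
After the purchase, Hiroshi's direct stake in Halcyon rises to 5% + 31% = 36%, and Crestway's stake falls to 9%.
Hiroshi controlled Pellion already, so this is not a new person acquiring control; every other person's position is unchanged or reduced.
No new person acquires control, so the clause is not triggered.

No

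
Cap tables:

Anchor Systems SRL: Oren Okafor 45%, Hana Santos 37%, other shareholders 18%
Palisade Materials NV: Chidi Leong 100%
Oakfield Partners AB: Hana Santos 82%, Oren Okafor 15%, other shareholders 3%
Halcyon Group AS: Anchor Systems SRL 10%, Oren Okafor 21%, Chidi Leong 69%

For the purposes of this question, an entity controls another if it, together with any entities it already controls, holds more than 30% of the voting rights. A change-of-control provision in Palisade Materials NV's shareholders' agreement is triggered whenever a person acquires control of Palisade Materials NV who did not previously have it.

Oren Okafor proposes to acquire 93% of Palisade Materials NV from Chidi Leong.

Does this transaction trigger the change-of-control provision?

The purchase adds only to Oren's holdings (Chidi's stake shrinks), so Oren is the only person who could newly come to control Palisade.
Oren holds 45% of Anchor, so Oren controls Anchor.
Anchor and Oren together hold 10% + 21% = 31% of Halcyon, so Oren controls Halcyon.
Neither Oren nor any entity Oren controls holds any voting interest in Palisade.
So before the transaction, Oren does not control Palisade.
After the purchase, Oren holds 93% of Palisade directly, and Chidi's stake falls to 7%.
Oren holds 93% of Palisade, so Oren controls Palisade.
Oren did not control Palisade before and does after, so the clause is triggered.

Yes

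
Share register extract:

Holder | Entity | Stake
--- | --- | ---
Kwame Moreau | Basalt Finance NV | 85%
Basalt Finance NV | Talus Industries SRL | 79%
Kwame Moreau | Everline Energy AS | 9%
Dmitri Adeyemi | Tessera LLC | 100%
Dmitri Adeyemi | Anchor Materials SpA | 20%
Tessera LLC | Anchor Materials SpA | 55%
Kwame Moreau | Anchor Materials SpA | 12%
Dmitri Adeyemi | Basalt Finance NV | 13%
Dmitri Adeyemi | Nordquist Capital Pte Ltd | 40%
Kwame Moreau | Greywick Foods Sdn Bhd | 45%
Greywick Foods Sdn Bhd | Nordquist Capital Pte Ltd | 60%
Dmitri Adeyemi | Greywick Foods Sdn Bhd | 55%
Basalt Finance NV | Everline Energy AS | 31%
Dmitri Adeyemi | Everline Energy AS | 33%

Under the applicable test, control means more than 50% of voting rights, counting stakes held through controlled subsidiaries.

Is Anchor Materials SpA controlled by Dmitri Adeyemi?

Yes

Dmitri holds 100% of Tessera, so Dmitri controls Tessera.
Tessera and Dmitri together hold 55% + 20% = 75% of Anchor, so Dmitri controls Anchor.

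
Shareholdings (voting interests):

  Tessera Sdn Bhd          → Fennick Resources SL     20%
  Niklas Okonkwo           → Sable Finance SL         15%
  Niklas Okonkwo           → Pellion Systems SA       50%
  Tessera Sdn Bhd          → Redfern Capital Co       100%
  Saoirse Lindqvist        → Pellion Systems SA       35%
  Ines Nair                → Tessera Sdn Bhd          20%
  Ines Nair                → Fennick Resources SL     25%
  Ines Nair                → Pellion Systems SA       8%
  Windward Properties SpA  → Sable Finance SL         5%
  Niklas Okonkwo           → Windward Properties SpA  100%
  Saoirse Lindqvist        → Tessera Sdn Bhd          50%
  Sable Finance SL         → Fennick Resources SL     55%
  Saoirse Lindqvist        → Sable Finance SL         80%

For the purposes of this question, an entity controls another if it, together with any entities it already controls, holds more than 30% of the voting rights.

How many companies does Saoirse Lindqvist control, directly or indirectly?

Saoirse holds 50% of Tessera, so Saoirse controls Tessera.
Saoirse holds 35% of Pellion, so Saoirse controls Pellion.
Saoirse holds 80% of Sable, so Saoirse controls Sable.
Tessera and Sable together hold 20% + 55% = 75% of Fennick, so Saoirse controls Fennick.
Tessera holds 100% of Redfern, so Saoirse controls Redfern.
No other company's threshold is met.
Saoirse controls 5 companies.

5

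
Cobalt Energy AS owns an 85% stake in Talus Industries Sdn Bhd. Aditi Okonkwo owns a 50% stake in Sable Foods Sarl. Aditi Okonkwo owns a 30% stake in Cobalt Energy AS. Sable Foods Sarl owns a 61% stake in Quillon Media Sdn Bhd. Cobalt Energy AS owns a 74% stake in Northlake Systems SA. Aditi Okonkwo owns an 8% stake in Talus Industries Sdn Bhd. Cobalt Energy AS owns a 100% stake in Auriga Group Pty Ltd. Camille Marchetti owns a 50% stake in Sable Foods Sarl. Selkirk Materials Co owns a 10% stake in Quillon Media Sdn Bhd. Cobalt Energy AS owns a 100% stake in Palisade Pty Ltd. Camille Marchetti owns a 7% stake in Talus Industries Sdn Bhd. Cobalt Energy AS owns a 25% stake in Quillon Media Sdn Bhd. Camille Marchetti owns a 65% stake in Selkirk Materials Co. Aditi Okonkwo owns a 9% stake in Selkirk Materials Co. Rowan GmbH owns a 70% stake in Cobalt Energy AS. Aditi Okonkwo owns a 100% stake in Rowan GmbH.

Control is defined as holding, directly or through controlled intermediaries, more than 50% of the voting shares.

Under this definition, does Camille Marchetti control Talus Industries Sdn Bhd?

Camille holds 65% of Selkirk, so Camille controls Selkirk.
In Talus, Camille's side holds only 7%, not > 50%.
So Camille does not control Talus.

No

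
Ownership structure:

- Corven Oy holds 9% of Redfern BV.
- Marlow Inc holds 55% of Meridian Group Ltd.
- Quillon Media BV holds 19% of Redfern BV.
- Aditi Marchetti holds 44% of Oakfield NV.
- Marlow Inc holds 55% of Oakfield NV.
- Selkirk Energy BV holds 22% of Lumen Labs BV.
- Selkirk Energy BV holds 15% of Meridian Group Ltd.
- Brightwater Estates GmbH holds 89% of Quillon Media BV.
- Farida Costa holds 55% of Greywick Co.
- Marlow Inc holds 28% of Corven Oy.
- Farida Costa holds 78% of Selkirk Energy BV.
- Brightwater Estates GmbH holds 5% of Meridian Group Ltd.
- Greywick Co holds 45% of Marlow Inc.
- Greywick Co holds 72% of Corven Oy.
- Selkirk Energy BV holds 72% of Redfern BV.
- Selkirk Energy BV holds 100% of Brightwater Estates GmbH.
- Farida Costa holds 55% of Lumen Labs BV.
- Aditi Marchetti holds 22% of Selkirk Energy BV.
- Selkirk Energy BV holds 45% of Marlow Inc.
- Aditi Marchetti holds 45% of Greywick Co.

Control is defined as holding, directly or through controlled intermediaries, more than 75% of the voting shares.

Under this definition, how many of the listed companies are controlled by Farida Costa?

Farida holds 78% of Selkirk, so Farida controls Selkirk.
Selkirk holds 100% of Brightwater, so Farida controls Brightwater.
Brightwater holds 89% of Quillon, so Farida controls Quillon.
Selkirk and Quillon together hold 72% + 19% = 91% of Redfern, so Farida controls Redfern.
Selkirk and Farida together hold 22% + 55% = 77% of Lumen, so Farida controls Lumen.
No other company's threshold is met.
Farida controls 5 companies.

5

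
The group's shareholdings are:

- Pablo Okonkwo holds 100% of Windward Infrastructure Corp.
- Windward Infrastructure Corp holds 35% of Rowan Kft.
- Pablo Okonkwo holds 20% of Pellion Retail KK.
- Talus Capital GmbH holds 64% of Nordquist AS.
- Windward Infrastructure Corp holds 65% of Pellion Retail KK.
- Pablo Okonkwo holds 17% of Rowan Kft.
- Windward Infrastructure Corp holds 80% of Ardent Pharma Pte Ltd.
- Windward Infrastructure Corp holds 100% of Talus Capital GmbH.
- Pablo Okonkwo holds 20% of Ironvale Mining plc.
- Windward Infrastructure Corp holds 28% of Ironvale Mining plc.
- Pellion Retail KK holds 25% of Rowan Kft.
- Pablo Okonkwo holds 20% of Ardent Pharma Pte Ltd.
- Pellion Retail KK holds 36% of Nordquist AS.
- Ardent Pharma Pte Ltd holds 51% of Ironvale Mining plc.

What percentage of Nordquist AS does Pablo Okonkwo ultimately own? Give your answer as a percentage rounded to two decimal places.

Pablo reaches Nordquist along 3 paths.
Via Windward → Pellion: 100% × 65% × 36% = 23.4%.
Via Pellion: 20% × 36% = 7.2%.
Via Windward → Talus: 100% × 100% × 64% = 64%.
Total: 23.4% + 7.2% + 64% = 94.6%.
Rounded: 94.60%.

94.60%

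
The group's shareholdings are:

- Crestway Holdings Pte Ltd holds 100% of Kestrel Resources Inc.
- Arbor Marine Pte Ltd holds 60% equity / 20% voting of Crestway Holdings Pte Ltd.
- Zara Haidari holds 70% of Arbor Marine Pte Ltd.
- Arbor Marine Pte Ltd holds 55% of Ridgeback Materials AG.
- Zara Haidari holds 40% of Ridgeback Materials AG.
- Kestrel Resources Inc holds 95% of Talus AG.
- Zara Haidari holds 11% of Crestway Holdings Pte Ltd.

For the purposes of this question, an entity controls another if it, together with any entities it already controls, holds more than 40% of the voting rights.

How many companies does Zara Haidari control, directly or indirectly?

Zara holds 70% of Arbor, so Zara controls Arbor.
Zara and Arbor together hold 40% + 55% = 95% of Ridgeback, so Zara controls Ridgeback.
No other company's threshold is met.
Zara controls 2 companies.

2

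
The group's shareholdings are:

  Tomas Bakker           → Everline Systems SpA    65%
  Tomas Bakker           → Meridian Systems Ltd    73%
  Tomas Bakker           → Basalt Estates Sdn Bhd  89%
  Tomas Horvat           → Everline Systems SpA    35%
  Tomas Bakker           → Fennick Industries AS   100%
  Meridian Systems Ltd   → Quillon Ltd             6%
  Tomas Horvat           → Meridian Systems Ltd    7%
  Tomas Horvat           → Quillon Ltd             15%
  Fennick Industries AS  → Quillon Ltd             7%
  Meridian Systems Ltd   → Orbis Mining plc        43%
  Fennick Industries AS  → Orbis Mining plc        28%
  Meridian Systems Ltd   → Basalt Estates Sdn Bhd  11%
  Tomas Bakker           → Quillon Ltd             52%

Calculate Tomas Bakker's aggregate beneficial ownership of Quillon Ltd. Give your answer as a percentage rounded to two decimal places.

63.38%

Tomas Bakker reaches Quillon along 3 paths.
Direct stake: 52% = 52%.
Via Fennick: 100% × 7% = 7%.
Via Meridian: 73% × 6% = 4.38%.
Total: 52% + 7% + 4.38% = 63.38%.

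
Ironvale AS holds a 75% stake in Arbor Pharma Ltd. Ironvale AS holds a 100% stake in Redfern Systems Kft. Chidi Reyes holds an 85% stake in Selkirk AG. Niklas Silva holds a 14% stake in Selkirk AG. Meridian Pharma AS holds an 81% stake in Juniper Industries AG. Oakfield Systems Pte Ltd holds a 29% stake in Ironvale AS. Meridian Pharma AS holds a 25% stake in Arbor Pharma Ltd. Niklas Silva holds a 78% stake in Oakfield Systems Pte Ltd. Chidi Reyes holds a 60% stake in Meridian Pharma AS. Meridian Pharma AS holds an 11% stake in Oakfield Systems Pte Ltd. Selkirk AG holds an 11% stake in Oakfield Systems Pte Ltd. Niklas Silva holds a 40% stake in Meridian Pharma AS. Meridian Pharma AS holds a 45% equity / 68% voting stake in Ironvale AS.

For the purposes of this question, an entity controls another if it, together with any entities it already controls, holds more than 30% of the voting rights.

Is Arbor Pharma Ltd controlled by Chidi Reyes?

Yes

Chidi holds 60% of Meridian, so Chidi controls Meridian.
Meridian holds 68% of Ironvale, so Chidi controls Ironvale.
Meridian and Ironvale together hold 25% + 75% = 100% of Arbor, so Chidi controls Arbor.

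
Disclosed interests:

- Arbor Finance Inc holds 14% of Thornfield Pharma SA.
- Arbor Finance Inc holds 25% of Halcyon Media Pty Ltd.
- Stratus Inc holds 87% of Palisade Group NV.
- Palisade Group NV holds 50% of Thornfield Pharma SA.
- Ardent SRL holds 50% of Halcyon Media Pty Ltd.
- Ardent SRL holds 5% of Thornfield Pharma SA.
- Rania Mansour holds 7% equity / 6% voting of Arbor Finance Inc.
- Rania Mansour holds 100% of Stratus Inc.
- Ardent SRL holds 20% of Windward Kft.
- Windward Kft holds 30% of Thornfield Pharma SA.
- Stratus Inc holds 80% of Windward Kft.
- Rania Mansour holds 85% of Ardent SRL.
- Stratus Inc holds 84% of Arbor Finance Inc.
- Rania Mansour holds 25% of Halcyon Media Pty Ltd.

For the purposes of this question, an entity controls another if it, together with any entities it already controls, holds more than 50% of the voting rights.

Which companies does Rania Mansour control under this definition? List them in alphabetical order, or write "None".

Arbor Finance Inc, Ardent SRL, Halcyon Media Pty Ltd, Palisade Group NV, Stratus Inc, Thornfield Pharma SA, Windward Kft

Rania holds 100% of Stratus, so Rania controls Stratus.
Rania holds 85% of Ardent, so Rania controls Ardent.
Stratus holds 87% of Palisade, so Rania controls Palisade.
Ardent and Stratus together hold 20% + 80% = 100% of Windward, so Rania controls Windward.
Rania and Stratus together hold 6% + 84% = 90% of Arbor, so Rania controls Arbor.
Arbor and Ardent and Rania together hold 25% + 50% + 25% = 100% of Halcyon, so Rania controls Halcyon.
Palisade and Windward and Arbor and Ardent together hold 50% + 30% + 14% + 5% = 99% of Thornfield, so Rania controls Thornfield.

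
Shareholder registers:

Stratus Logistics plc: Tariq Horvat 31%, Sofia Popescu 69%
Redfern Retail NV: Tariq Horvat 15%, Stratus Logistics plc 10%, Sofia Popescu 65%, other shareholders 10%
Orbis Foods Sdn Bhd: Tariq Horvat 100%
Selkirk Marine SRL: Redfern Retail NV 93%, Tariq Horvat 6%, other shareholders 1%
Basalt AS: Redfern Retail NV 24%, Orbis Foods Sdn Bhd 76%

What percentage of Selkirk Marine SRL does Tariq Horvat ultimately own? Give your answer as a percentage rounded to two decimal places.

22.83%

Tariq reaches Selkirk along 3 paths.
Via Redfern: 15% × 93% = 13.95%.
Via Stratus → Redfern: 31% × 10% × 93% = 2.883%.
Direct stake: 6% = 6%.
Total: 13.95% + 2.883% + 6% = 22.833%.
Rounded: 22.83%.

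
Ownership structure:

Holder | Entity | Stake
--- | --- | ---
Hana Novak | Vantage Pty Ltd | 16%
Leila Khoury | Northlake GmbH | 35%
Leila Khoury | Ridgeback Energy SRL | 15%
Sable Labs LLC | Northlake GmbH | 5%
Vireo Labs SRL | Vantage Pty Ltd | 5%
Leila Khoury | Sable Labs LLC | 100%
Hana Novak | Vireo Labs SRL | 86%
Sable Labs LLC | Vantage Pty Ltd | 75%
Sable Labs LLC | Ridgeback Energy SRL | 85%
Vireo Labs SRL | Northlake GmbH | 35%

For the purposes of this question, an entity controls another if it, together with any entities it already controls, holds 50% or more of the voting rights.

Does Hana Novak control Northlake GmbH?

Hana holds 86% of Vireo, so Hana controls Vireo.
In Northlake, Hana's side holds only 35%, not ≥ 50%.
So Hana does not control Northlake.

No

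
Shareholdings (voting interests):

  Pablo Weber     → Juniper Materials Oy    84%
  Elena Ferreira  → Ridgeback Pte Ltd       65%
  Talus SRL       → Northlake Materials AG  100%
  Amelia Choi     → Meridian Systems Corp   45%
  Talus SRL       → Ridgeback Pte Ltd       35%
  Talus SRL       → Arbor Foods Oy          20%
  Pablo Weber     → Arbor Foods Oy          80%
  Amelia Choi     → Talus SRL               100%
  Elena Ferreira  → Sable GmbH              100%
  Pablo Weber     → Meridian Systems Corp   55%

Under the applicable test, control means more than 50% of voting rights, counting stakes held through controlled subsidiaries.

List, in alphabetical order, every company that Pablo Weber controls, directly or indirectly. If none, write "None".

Pablo holds 84% of Juniper, so Pablo controls Juniper.
Pablo holds 80% of Arbor, so Pablo controls Arbor.
Pablo holds 55% of Meridian, so Pablo controls Meridian.
No other company's threshold is met.

Arbor Foods Oy, Juniper Materials Oy, Meridian Systems Corp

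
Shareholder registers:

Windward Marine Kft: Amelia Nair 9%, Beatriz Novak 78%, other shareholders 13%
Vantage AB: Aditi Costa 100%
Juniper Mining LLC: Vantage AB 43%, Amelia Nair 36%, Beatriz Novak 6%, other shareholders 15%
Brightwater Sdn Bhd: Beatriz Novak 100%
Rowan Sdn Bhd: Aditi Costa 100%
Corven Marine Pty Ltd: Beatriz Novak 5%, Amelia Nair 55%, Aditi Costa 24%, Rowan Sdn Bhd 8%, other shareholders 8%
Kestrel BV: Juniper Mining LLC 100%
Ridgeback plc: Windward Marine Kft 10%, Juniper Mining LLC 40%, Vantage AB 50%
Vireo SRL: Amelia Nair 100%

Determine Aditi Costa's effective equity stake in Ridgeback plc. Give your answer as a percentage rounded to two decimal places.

67.20%

Aditi reaches Ridgeback along 2 paths.
Via Vantage → Juniper: 100% × 43% × 40% = 17.2%.
Via Vantage: 100% × 50% = 50%.
Total: 17.2% + 50% = 67.2%.
Rounded: 67.20%.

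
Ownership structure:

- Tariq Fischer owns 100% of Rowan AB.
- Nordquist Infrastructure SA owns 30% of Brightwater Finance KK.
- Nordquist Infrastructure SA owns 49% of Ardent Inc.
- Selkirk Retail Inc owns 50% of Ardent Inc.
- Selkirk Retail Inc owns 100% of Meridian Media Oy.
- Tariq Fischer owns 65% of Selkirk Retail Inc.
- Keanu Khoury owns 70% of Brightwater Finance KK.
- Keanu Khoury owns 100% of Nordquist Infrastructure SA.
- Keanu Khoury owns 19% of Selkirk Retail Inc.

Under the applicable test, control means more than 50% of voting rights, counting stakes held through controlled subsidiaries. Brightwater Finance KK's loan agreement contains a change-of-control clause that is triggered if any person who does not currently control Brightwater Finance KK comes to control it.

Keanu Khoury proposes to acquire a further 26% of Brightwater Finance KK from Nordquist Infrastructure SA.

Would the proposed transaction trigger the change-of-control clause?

No

The purchase adds only to Keanu's holdings (Nordquist's stake shrinks), so Keanu is the only person who could newly come to control Brightwater.
Keanu holds 100% of Nordquist, so Keanu controls Nordquist.
Nordquist and Keanu together hold 30% + 70% = 100% of Brightwater, so Keanu controls Brightwater.
So Keanu already controls Brightwater before the transaction.
After the purchase, Keanu's direct stake in Brightwater rises to 70% + 26% = 96%, and Nordquist's stake falls to 4%.
Keanu controlled Brightwater already, so this is not a new person acquiring control; every other person's position is unchanged or reduced.
No new person acquires control, so the clause is not triggered.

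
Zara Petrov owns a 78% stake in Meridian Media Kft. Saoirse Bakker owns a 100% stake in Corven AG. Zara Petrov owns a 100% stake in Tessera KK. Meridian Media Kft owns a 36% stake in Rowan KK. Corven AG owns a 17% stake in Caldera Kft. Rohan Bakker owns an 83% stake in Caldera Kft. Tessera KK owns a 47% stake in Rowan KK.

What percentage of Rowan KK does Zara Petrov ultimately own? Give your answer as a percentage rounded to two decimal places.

75.08%

Zara reaches Rowan along 2 paths.
Via Meridian: 78% × 36% = 28.08%.
Via Tessera: 100% × 47% = 47%.
Total: 28.08% + 47% = 75.08%.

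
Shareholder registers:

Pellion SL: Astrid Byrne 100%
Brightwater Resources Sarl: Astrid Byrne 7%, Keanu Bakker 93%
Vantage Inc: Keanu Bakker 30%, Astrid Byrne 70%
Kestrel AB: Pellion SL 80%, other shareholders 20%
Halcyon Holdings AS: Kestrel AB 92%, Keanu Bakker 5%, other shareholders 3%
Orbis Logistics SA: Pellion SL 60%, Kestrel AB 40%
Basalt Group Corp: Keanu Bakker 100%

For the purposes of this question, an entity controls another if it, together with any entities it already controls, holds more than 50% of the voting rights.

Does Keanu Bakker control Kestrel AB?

No

Keanu holds 93% of Brightwater, so Keanu controls Brightwater.
Keanu holds 100% of Basalt, so Keanu controls Basalt.
Neither Keanu nor any entity Keanu controls holds any voting interest in Kestrel.
So Keanu does not control Kestrel.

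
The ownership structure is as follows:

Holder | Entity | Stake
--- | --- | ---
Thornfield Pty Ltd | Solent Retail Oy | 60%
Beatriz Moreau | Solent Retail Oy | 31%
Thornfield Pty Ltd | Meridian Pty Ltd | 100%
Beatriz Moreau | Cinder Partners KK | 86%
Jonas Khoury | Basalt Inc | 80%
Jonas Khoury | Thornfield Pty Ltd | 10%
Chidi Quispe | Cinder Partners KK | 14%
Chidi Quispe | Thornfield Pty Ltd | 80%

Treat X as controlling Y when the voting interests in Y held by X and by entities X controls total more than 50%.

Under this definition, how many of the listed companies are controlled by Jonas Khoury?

Jonas holds 80% of Basalt, so Jonas controls Basalt.
No other company's threshold is met.
Jonas controls 1 company.

1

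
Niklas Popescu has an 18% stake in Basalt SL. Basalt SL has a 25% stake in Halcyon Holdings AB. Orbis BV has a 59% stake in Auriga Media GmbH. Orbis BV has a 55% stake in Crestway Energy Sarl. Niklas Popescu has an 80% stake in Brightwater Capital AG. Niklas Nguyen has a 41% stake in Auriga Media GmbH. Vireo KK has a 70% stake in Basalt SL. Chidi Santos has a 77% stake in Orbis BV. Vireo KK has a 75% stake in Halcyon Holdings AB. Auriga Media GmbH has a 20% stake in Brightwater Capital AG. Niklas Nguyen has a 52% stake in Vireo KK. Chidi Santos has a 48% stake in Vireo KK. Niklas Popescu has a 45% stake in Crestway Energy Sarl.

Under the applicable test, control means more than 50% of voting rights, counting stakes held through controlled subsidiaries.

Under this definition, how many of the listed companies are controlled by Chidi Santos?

3

Chidi holds 77% of Orbis, so Chidi controls Orbis.
Orbis holds 59% of Auriga, so Chidi controls Auriga.
Orbis holds 55% of Crestway, so Chidi controls Crestway.
No other company's threshold is met.
Chidi controls 3 companies.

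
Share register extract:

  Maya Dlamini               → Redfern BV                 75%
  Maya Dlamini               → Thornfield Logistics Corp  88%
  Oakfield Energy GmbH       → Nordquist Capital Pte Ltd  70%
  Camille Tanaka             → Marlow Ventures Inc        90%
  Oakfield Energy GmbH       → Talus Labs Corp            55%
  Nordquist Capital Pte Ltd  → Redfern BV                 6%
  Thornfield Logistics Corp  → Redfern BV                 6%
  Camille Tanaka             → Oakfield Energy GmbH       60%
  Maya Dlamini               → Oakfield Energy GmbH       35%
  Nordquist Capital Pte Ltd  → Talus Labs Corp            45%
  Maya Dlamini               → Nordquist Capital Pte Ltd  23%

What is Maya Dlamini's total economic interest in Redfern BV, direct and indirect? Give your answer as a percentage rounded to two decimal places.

Maya reaches Redfern along 4 paths.
Direct stake: 75% = 75%.
Via Oakfield → Nordquist: 35% × 70% × 6% = 1.47%.
Via Nordquist: 23% × 6% = 1.38%.
Via Thornfield: 88% × 6% = 5.28%.
Total: 75% + 1.47% + 1.38% + 5.28% = 83.13%.

83.13%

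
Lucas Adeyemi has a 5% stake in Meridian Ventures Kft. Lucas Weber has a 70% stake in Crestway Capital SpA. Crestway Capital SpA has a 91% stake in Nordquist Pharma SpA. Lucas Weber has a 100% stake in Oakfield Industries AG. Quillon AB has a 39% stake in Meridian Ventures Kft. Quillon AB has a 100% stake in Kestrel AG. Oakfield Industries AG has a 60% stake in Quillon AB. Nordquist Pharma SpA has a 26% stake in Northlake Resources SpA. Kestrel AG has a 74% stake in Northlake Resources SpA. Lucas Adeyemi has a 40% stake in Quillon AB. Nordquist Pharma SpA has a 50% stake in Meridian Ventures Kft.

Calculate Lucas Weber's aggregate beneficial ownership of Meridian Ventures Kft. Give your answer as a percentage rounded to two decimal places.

Lucas Weber reaches Meridian along 2 paths.
Via Oakfield → Quillon: 100% × 60% × 39% = 23.4%.
Via Crestway → Nordquist: 70% × 91% × 50% = 31.85%.
Total: 23.4% + 31.85% = 55.25%.

55.25%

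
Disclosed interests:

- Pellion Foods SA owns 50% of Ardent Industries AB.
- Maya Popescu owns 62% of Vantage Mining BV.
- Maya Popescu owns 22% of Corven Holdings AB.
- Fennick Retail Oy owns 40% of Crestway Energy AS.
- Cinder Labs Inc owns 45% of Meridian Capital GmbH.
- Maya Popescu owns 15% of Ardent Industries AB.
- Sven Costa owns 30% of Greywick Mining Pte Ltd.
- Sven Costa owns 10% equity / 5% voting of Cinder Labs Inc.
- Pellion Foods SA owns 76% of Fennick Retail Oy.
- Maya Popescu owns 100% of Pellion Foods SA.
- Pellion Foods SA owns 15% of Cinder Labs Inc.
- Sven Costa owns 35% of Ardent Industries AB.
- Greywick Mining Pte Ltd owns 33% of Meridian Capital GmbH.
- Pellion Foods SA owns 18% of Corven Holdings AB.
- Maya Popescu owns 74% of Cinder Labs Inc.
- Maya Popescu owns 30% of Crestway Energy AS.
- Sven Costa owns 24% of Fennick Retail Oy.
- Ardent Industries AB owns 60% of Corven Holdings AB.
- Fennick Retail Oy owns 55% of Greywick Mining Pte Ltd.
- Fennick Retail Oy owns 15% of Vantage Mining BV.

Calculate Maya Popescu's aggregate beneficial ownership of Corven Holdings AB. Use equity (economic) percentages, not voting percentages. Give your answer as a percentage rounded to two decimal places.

Maya reaches Corven along 4 paths.
Via Ardent: 15% × 60% = 9%.
Via Pellion → Ardent: 100% × 50% × 60% = 30%.
Direct stake: 22% = 22%.
Via Pellion: 100% × 18% = 18%.
Total: 9% + 30% + 22% + 18% = 79%.
Rounded: 79.00%.

79.00%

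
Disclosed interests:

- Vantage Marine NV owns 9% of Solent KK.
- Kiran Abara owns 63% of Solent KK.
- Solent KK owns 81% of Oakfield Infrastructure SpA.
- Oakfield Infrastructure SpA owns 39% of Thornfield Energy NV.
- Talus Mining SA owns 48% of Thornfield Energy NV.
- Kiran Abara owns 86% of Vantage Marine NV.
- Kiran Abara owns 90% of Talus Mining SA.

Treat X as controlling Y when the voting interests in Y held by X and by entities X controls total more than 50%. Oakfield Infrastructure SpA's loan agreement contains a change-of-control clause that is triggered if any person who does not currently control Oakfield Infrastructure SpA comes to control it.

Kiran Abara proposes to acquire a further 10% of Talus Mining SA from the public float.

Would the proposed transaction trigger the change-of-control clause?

No

The purchase changes only Kiran's holdings, so Kiran is the only person who could newly come to control Oakfield.
Kiran holds 86% of Vantage, so Kiran controls Vantage.
Vantage and Kiran together hold 9% + 63% = 72% of Solent, so Kiran controls Solent.
Solent holds 81% of Oakfield, so Kiran controls Oakfield.
So Kiran already controls Oakfield before the transaction.
After the purchase, Kiran's direct stake in Talus rises to 90% + 10% = 100%.
Kiran controlled Oakfield already, so this is not a new person acquiring control; every other person's position is unchanged or reduced.
No new person acquires control, so the clause is not triggered.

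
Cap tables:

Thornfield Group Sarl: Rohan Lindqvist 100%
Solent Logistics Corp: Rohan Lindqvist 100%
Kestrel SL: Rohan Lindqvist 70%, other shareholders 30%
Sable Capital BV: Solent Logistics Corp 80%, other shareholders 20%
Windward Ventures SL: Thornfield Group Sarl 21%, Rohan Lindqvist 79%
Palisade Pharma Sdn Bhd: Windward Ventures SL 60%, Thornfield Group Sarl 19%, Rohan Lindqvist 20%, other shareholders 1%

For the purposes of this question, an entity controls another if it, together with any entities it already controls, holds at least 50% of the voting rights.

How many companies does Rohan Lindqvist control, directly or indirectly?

6

Rohan holds 100% of Thornfield, so Rohan controls Thornfield.
Rohan holds 100% of Solent, so Rohan controls Solent.
Rohan holds 70% of Kestrel, so Rohan controls Kestrel.
Solent holds 80% of Sable, so Rohan controls Sable.
Thornfield and Rohan together hold 21% + 79% = 100% of Windward, so Rohan controls Windward.
Windward and Thornfield and Rohan together hold 60% + 19% + 20% = 99% of Palisade, so Rohan controls Palisade.
Rohan controls 6 companies.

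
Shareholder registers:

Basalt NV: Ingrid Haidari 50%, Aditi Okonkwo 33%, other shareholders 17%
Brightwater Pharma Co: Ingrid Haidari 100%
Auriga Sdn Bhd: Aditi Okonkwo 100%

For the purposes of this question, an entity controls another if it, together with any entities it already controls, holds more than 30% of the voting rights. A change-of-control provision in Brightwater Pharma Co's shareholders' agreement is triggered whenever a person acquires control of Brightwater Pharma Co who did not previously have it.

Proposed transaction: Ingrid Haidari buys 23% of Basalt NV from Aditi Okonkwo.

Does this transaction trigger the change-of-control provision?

The purchase adds only to Ingrid's holdings (Aditi's stake shrinks), so Ingrid is the only person who could newly come to control Brightwater.
Ingrid holds 100% of Brightwater, so Ingrid controls Brightwater.
So Ingrid already controls Brightwater before the transaction.
After the purchase, Ingrid's direct stake in Basalt rises to 50% + 23% = 73%, and Aditi's stake falls to 10%.
Ingrid controlled Brightwater already, so this is not a new person acquiring control; every other person's position is unchanged or reduced.
No new person acquires control, so the clause is not triggered.

No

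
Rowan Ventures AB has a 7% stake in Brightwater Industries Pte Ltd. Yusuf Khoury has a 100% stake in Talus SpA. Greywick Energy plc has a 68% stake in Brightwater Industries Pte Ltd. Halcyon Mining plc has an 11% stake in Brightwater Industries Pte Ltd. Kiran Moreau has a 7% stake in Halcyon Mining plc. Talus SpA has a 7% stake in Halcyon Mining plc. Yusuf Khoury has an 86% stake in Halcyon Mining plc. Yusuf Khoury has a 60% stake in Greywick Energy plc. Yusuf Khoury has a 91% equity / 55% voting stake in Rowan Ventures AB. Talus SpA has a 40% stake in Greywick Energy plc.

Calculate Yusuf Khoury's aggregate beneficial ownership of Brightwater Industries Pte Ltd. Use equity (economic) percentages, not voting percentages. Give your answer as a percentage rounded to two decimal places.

84.60%

Yusuf reaches Brightwater along 5 paths.
Via Greywick: 60% × 68% = 40.8%.
Via Talus → Greywick: 100% × 40% × 68% = 27.2%.
Via Rowan: 91% × 7% = 6.37%.
Via Halcyon: 86% × 11% = 9.46%.
Via Talus → Halcyon: 100% × 7% × 11% = 0.77%.
Total: 40.8% + 27.2% + 6.37% + 9.46% + 0.77% = 84.6%.
Rounded: 84.60%.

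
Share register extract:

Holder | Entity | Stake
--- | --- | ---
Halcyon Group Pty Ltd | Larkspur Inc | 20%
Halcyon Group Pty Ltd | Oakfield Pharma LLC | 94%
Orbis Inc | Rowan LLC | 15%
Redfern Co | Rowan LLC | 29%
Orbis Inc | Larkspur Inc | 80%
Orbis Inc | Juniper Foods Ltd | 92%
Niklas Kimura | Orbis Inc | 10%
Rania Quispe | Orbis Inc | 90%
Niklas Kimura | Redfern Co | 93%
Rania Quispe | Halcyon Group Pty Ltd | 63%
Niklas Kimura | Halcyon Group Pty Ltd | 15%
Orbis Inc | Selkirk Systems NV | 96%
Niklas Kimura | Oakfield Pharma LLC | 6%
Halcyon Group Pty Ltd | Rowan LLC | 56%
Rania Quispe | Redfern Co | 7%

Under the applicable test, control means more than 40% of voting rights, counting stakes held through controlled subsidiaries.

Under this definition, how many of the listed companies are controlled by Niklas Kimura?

Niklas holds 93% of Redfern, so Niklas controls Redfern.
No other company's threshold is met.
Niklas controls 1 company.

1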